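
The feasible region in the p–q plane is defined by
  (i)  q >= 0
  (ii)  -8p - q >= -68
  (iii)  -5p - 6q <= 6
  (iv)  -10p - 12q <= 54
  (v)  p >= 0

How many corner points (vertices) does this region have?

Of the 9 pairwise boundary intersections, those satisfying every inequality are:
  (17/2, 0)
  (0, 0)
  (0, 68)

3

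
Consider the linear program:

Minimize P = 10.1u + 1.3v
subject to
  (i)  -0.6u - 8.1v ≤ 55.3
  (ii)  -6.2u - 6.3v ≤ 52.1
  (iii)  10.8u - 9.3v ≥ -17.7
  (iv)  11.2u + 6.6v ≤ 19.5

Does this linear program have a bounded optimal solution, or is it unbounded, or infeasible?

Corner points and P = 10.1u + 1.3v:
  (-409/258, -7790/1161) → P = -574321/23220
  (17431/2892, -31553/4338) → P = 892243/17352
  (-9934/2095, -7549/2095) → P = -1101471/20950
  (2151/5848, 3407/1462) → P = 78883/11696
The feasible region has finitely many vertices and no improving ray; the minimum is -1101471/20950 at (-9934/2095, -7549/2095).

bounded optimum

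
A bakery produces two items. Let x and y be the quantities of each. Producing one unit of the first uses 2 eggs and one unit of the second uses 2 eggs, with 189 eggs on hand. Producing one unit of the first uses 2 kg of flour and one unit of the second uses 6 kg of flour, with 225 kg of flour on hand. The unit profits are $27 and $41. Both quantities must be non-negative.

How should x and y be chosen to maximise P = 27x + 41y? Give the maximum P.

Corner points and P = 27x + 41y:
  (0, 0) → P = 0
  (0, 75/2) → P = 3075/2
  (189/2, 0) → P = 5103/2
  (171/2, 9) → P = 5355/2

The binding constraints are 2x + 2y = 189 and 2x + 6y = 225.
Solving simultaneously gives x = 171/2, y = 9.

x = 171/2, y = 9, maximum P = 5355/2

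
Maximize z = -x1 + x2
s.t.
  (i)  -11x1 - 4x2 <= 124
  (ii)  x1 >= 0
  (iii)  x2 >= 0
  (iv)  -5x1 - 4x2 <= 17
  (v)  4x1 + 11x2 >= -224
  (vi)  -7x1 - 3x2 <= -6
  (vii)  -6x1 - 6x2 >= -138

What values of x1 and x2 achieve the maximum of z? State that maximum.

x1 = 0, x2 = 23, maximum z = 23

Corner points and z = -x1 + x2:
  (0, 2) → z = 2
  (0, 23) → z = 23
  (6/7, 0) → z = -6/7
  (23, 0) → z = -23

The optimum lies where x1 = 0 and -6x1 - 6x2 = -138.
Solving simultaneously gives x1 = 0, x2 = 23.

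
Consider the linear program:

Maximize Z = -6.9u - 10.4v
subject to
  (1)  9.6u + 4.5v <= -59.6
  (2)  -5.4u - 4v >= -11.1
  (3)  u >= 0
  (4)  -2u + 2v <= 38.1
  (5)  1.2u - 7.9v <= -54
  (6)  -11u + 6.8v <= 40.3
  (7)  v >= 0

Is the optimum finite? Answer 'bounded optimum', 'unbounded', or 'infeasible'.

infeasible

The boundaries -11u + 6.8v = 40.3 and v = 0 meet at (-403/110, 0), but that point violates 9.6u + 4.5v ≤ -59.6. Every candidate vertex is excluded by some other constraint, so the feasible region is empty.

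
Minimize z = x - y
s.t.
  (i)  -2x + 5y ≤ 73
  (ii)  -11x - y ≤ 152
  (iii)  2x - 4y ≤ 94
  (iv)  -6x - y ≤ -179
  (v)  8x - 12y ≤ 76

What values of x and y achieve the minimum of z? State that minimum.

x = 411/16, y = 199/8, minimum z = 13/16

Feasible corners and z = x - y:
  (411/16, 199/8) → z = 13/16
  (157/2, 46) → z = 65/2
  (139/5, 61/5) → z = 78/5

At the optimal vertex, -2x + 5y = 73 and -6x - y = -179.
Solving simultaneously gives x = 411/16, y = 199/8.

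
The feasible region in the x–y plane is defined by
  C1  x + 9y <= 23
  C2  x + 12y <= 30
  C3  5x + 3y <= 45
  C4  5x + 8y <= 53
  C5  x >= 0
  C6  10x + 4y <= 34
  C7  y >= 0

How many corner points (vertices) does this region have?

Intersecting each pair of boundary lines and keeping only the points that satisfy every inequality leaves:
  (2, 7/3)
  (107/43, 98/43)
  (0, 5/2)
  (0, 0)
  (17/5, 0)

5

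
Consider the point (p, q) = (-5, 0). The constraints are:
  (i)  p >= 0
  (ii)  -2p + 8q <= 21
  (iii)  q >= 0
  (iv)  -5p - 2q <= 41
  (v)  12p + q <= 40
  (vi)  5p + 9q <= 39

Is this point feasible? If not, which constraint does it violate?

not feasible — violates (i)

Constraint (i): p = -5, which is not ≥ 0. All other constraints are satisfied.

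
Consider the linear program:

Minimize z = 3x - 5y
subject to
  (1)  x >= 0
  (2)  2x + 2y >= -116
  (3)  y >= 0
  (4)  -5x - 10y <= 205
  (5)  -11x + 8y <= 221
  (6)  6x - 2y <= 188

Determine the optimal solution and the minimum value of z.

x = 973/13, y = 1697/13, minimum z = -5566/13

Extreme points and z = 3x - 5y:
  (0, 0) → z = 0
  (0, 221/8) → z = -1105/8
  (94/3, 0) → z = 94
  (973/13, 1697/13) → z = -5566/13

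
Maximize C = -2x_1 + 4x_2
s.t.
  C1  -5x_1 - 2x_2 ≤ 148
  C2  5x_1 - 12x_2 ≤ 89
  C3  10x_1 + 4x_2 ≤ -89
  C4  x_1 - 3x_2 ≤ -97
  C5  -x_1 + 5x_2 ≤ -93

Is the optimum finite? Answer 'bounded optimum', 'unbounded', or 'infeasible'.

infeasible

The boundaries -5x_1 - 2x_2 = 148 and x_1 - 3x_2 = -97 meet at (-638/17, 337/17), but that point violates -x_1 + 5x_2 ≤ -93. Every candidate vertex is excluded by some other constraint, so the feasible region is empty.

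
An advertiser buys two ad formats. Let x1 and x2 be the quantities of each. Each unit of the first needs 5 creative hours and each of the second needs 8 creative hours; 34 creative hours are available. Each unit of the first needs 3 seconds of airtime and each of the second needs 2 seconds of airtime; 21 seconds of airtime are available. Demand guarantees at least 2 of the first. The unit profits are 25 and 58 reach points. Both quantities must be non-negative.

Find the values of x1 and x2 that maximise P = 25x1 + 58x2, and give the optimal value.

x1 = 2, x2 = 3, maximum P = 224

Extreme points and P = 25x1 + 58x2:
  (34/5, 0) → P = 170
  (2, 0) → P = 50
  (2, 3) → P = 224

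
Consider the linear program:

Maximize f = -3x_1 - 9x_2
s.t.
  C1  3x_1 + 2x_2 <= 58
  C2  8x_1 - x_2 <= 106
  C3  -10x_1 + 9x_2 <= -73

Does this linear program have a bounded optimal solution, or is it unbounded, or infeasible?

unbounded

From the feasible point (881/62, 238/31), moving in the direction (-9, -10) keeps every constraint satisfied while f increases without bound.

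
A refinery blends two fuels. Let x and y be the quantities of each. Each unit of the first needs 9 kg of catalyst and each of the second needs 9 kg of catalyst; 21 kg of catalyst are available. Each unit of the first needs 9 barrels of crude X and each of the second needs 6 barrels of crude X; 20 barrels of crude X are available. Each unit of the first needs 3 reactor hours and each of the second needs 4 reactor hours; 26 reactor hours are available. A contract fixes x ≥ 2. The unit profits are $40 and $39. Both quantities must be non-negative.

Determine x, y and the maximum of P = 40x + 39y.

Extreme points and P = 40x + 39y:
  (20/9, 0) → P = 800/9
  (2, 0) → P = 80
  (2, 1/3) → P = 93

x = 2, y = 1/3, maximum P = 93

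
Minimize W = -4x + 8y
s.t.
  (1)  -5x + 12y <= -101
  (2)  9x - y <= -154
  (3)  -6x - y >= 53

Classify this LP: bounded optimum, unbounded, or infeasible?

From the feasible point (-1949/103, -1679/103), moving in the direction (-1, -9) keeps every constraint satisfied while W decreases without bound.

unbounded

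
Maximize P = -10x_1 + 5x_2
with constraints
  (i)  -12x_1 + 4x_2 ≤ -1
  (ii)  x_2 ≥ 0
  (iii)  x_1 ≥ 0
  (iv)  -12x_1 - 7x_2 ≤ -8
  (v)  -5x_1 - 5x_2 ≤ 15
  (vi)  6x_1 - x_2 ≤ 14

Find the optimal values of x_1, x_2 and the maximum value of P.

Corner points and P = -10x_1 + 5x_2:
  (13/44, 7/11) → P = 5/22
  (55/12, 27/2) → P = 65/3
  (2/3, 0) → P = -20/3
  (7/3, 0) → P = -70/3

At the optimal vertex, -12x_1 + 4x_2 = -1 and 6x_1 - x_2 = 14.
Solving simultaneously gives x_1 = 55/12, x_2 = 27/2.

x_1 = 55/12, x_2 = 27/2, maximum P = 65/3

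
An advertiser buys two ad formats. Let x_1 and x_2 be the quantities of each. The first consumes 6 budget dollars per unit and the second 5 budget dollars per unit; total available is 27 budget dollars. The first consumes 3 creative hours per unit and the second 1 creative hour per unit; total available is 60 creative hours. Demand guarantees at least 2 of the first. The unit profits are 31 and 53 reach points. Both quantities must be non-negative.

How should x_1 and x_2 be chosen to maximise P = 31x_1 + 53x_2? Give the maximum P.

Corner points and P = 31x_1 + 53x_2:
  (9/2, 0) → P = 279/2
  (2, 0) → P = 62
  (2, 3) → P = 221

x_1 = 2, x_2 = 3, maximum P = 221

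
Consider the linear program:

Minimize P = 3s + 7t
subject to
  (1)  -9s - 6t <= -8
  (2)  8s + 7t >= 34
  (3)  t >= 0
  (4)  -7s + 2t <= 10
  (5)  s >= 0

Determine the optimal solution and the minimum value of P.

s = 17/4, t = 0, minimum P = 51/4

Corner points and P = 3s + 7t:
  (17/4, 0) → P = 51/4
  (0, 34/7) → P = 34
  (0, 5) → P = 35
The feasible region is unbounded (it extends along (2, 7), (1, 0)), but P strictly increases along every unbounded feasible direction, so there is no improving ray and the minimum is attained at a vertex.

At the optimal vertex, 8s + 7t = 34 and t = 0.
Solving simultaneously gives s = 17/4, t = 0.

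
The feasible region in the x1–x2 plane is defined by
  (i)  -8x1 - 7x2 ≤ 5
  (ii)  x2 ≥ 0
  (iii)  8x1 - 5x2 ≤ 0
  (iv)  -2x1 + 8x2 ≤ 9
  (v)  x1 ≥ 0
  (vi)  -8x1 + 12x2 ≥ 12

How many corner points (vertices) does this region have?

3

Pairwise boundary intersections that survive every other constraint:
  (0, 9/8)
  (3/10, 6/5)
  (0, 1)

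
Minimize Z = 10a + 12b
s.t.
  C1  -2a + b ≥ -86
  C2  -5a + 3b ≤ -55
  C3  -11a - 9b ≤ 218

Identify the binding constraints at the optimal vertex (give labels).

C1 and C3

Vertices and Z = 10a + 12b:
  (203, 320) → Z = 5870
  (556/29, -1382/29) → Z = -11024/29
  (-53/26, -565/26) → Z = -3655/13

The minimum is at (556/29, -1382/29). Substituting into each constraint, equality holds for C1 and C3; the remaining constraints have slack.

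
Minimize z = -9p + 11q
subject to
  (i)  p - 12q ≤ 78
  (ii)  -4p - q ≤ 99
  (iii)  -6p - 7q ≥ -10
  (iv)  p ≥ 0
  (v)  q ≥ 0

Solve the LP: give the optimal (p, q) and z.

p = 5/3, q = 0, minimum z = -15

Corner points and z = -9p + 11q:
  (0, 10/7) → z = 110/7
  (5/3, 0) → z = -15
  (0, 0) → z = 0

The binding constraints are -6p - 7q = -10 and q = 0.
Solving simultaneously gives p = 5/3, q = 0.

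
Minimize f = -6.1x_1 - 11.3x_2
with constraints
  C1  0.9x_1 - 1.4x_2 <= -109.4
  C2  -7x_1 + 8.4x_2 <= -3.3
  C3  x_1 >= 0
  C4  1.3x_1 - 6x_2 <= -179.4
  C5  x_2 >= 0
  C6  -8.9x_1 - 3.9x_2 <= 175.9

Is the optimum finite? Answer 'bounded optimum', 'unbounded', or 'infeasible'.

unbounded

From the feasible point (412.3125, 76877/224), moving in the direction (1.4, 0.9) keeps every constraint satisfied while f decreases without bound.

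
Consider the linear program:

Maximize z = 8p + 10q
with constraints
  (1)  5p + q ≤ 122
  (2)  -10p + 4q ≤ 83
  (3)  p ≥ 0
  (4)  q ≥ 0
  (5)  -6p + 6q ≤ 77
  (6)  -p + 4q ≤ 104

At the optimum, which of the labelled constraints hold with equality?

(1) and (6)

Feasible corners and z = 8p + 10q:
  (122/5, 0) → z = 976/5
  (128/7, 214/7) → z = 452
  (0, 0) → z = 0
  (0, 77/6) → z = 385/3
  (158/9, 547/18) → z = 1333/3

The maximum is at (128/7, 214/7). Substituting into each constraint, equality holds for (1) and (6); the remaining constraints have slack.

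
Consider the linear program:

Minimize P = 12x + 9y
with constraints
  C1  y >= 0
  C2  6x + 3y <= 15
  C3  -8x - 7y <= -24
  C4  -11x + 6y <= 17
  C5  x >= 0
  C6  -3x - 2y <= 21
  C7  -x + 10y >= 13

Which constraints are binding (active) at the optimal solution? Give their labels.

Corner points and P = 12x + 9y:
  (13/23, 89/23) → P = 957/23
  (37/21, 31/21) → P = 241/7
  (1/5, 16/5) → P = 156/5
  (149/87, 128/87) → P = 980/29

The minimum is at (1/5, 16/5). Substituting into each constraint, equality holds for C3 and C4; the remaining constraints have slack.

C3 and C4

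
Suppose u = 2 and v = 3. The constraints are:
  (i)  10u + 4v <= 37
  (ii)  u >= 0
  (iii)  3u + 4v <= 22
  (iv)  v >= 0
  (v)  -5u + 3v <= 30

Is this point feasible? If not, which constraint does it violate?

(i): 32 ≤ 37 ✓
(ii): 2 ≥ 0 ✓
(iii): 18 ≤ 22 ✓
(iv): 3 ≥ 0 ✓
(v): -1 ≤ 30 ✓

feasible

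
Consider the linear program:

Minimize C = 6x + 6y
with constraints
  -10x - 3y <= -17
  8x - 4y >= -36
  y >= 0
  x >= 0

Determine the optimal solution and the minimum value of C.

Vertices and C = 6x + 6y:
  (17/10, 0) → C = 51/5
  (0, 17/3) → C = 34
  (0, 9) → C = 54
The feasible region is unbounded (it extends along (1, 2), (1, 0)), but C strictly increases along every unbounded feasible direction, so there is no improving ray and the minimum is attained at a vertex.

x = 17/10, y = 0, minimum C = 51/5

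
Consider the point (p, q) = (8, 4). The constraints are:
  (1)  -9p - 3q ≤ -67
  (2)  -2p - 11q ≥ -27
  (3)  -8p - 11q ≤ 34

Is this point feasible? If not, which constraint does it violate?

not feasible — violates (2)

Constraint (2): -2p - 11q = -60, which is not ≥ -27. All other constraints are satisfied.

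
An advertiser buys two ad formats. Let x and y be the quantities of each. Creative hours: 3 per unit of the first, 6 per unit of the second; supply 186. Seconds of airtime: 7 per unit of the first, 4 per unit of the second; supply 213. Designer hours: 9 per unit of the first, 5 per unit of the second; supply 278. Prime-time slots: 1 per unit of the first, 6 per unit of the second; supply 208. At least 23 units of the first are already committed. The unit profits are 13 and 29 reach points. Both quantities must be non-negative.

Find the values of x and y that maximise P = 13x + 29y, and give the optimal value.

Vertices and P = 13x + 29y:
  (213/7, 0) → P = 2769/7
  (23, 0) → P = 299
  (23, 13) → P = 676

The optimum lies where 7x + 4y = 213 and x = 23.
Solving simultaneously gives x = 23, y = 13.

x = 23, y = 13, maximum P = 676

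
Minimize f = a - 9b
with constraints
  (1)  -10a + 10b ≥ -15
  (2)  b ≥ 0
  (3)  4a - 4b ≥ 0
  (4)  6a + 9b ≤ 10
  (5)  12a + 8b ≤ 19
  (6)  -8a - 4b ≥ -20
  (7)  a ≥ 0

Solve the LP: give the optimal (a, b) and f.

a = 2/3, b = 2/3, minimum f = -16/3

Feasible corners and f = a - 9b:
  (3/2, 0) → f = 3/2
  (31/20, 1/20) → f = 11/10
  (0, 0) → f = 0
  (2/3, 2/3) → f = -16/3
  (91/60, 1/10) → f = 37/60

The optimum lies where 4a - 4b = 0 and 6a + 9b = 10.
Solving simultaneously gives a = 2/3, b = 2/3.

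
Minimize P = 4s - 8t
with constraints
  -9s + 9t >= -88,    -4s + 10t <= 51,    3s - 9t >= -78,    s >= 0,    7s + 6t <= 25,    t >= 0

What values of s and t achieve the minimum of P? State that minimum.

s = 0, t = 25/6, minimum P = -100/3

Corner points and P = 4s - 8t:
  (0, 25/6) → P = -100/3
  (0, 0) → P = 0
  (25/7, 0) → P = 100/7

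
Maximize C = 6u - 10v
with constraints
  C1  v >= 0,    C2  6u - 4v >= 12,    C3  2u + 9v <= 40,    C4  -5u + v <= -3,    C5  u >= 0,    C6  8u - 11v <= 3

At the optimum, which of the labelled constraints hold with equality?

Corner points and C = 6u - 10v:
  (134/31, 108/31) → C = -276/31
  (60/17, 39/17) → C = -30/17
  (467/94, 157/47) → C = -169/47

The maximum is at (60/17, 39/17). Substituting into each constraint, equality holds for C2 and C6; the remaining constraints have slack.

C2 and C6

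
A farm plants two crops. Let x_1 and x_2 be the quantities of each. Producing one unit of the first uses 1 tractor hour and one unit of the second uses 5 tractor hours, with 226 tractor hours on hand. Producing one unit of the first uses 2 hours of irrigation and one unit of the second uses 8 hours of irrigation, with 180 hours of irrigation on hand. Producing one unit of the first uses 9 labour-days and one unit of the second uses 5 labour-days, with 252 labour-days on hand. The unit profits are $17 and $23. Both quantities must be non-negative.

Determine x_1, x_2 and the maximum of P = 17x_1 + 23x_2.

x_1 = 18, x_2 = 18, maximum P = 720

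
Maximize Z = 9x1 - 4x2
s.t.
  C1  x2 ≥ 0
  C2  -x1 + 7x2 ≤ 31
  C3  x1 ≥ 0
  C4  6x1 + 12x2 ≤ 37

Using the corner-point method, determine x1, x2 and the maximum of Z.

Feasible corners and Z = 9x1 - 4x2:
  (0, 0) → Z = 0
  (37/6, 0) → Z = 111/2
  (0, 37/12) → Z = -37/3

The optimum lies where x2 = 0 and 6x1 + 12x2 = 37.
Solving simultaneously gives x1 = 37/6, x2 = 0.

x1 = 37/6, x2 = 0, maximum Z = 111/2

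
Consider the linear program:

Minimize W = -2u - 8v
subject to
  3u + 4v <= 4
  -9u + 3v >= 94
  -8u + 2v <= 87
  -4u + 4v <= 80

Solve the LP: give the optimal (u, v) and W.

Feasible corners and W = -2u - 8v:
  (-364/45, 106/15) → W = -1816/45
  (-170/19, 293/38) → W = -832/19
  (-73/6, -31/6) → W = 197/3

At the optimal vertex, 3u + 4v = 4 and -8u + 2v = 87.
Solving simultaneously gives u = -170/19, v = 293/38.

u = -170/19, v = 293/38, minimum W = -832/19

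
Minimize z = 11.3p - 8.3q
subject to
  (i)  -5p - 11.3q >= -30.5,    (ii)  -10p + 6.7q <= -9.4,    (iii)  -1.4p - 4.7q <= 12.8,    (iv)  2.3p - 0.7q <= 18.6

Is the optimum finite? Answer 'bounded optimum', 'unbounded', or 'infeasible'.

Extreme points and z = 11.3p - 8.3q:
  (31057/14650, 516/293) → z = 1368041/146500
  (23153/2949, -2285/2949) → z = 1402972/14745
  (-2079/2819, -7058/2819) → z = 350887/28190
  (7846/1179, -5548/1179) → z = 673541/5895
The feasible region has finitely many vertices and no improving ray; the minimum is 1368041/146500 at (31057/14650, 516/293).

bounded optimum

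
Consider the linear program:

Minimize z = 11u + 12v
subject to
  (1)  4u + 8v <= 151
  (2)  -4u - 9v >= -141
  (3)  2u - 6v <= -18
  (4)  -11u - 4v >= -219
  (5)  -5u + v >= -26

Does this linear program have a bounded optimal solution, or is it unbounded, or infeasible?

From the feasible point (375/49, 601/49), moving in the direction (-9, 4) keeps every constraint satisfied while z decreases without bound.

unbounded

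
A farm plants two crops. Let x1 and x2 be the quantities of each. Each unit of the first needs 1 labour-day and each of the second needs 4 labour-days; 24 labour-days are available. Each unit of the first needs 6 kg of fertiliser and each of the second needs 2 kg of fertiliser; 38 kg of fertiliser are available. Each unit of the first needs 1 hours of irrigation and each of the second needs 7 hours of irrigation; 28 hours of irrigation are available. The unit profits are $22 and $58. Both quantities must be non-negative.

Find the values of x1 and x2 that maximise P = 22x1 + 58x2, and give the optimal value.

Feasible corners and P = 22x1 + 58x2:
  (0, 0) → P = 0
  (0, 4) → P = 232
  (19/3, 0) → P = 418/3
  (21/4, 13/4) → P = 304

The optimum lies where 6x1 + 2x2 = 38 and x1 + 7x2 = 28.
Solving simultaneously gives x1 = 21/4, x2 = 13/4.

x1 = 21/4, x2 = 13/4, maximum P = 304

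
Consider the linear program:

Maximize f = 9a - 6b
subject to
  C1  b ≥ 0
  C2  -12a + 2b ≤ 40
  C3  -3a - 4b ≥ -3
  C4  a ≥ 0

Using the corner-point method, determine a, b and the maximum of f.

Corner points and f = 9a - 6b:
  (1, 0) → f = 9
  (0, 0) → f = 0
  (0, 3/4) → f = -9/2

At the optimal vertex, b = 0 and -3a - 4b = -3.
Solving simultaneously gives a = 1, b = 0.

a = 1, b = 0, maximum f = 9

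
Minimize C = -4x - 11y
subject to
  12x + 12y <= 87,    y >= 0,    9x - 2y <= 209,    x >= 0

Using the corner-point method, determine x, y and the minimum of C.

x = 0, y = 29/4, minimum C = -319/4

Vertices and C = -4x - 11y:
  (29/4, 0) → C = -29
  (0, 29/4) → C = -319/4
  (0, 0) → C = 0

At the optimal vertex, 12x + 12y = 87 and x = 0.
Solving simultaneously gives x = 0, y = 29/4.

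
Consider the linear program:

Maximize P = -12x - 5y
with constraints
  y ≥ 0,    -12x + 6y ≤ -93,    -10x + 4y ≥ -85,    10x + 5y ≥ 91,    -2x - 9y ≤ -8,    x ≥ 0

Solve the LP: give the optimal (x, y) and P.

x = 337/40, y = 27/20, maximum P = -2157/20

Extreme points and P = -12x - 5y:
  (23/2, 15/2) → P = -351/2
  (337/40, 27/20) → P = -2157/20
  (263/30, 2/3) → P = -1628/15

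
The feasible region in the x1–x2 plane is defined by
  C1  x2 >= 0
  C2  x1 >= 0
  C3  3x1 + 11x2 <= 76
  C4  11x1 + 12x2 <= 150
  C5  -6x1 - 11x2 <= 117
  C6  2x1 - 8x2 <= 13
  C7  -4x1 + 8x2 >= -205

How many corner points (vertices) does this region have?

5

Pairwise boundary intersections that survive every other constraint:
  (0, 0)
  (13/2, 0)
  (0, 76/11)
  (738/85, 386/85)
  (339/28, 157/112)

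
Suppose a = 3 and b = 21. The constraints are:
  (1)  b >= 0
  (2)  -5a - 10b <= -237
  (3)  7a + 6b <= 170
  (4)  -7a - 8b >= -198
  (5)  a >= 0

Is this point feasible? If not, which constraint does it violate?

not feasible — violates (2)

Constraint (2): -5a - 10b = -225, which is not ≤ -237. All other constraints are satisfied.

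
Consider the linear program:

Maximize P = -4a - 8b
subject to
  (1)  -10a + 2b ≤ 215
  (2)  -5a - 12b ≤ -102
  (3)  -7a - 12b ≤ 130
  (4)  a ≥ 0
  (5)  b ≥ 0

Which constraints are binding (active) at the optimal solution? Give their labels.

(2) and (4)

Vertices and P = -4a - 8b:
  (0, 215/2) → P = -860
  (0, 17/2) → P = -68
  (102/5, 0) → P = -408/5
The feasible region is unbounded (it extends along (1, 5), (1, 0)), but P strictly decreases along every unbounded feasible direction, so there is no improving ray and the maximum is attained at a vertex.

The maximum is at (0, 17/2). Substituting into each constraint, equality holds for (2) and (4); the remaining constraints have slack.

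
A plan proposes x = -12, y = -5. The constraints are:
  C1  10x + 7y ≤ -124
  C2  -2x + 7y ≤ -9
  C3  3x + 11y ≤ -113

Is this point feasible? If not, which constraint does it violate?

Constraint C3: 3x + 11y = -91, which is not ≤ -113. All other constraints are satisfied.

not feasible — violates C3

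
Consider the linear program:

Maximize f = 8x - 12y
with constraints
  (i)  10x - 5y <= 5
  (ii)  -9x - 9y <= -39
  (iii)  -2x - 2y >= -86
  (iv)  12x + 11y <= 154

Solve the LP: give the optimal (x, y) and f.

x = 16/9, y = 23/9, maximum f = -148/9

Vertices and f = 8x - 12y:
  (16/9, 23/9) → f = -148/9
  (165/34, 148/17) → f = -1116/17
  (-319, 362) → f = -6896
The feasible region is unbounded (it extends along (-1, 1)), but f strictly decreases along every unbounded feasible direction, so there is no improving ray and the maximum is attained at a vertex.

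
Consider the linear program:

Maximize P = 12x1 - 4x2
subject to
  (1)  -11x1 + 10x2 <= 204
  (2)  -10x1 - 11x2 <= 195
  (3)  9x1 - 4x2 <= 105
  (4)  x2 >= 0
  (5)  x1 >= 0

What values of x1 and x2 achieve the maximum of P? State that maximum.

Feasible corners and P = 12x1 - 4x2:
  (933/23, 2991/46) → P = 5214/23
  (0, 102/5) → P = -408/5
  (35/3, 0) → P = 140
  (0, 0) → P = 0

The optimum lies where -11x1 + 10x2 = 204 and 9x1 - 4x2 = 105.
Solving simultaneously gives x1 = 933/23, x2 = 2991/46.

x1 = 933/23, x2 = 2991/46, maximum P = 5214/23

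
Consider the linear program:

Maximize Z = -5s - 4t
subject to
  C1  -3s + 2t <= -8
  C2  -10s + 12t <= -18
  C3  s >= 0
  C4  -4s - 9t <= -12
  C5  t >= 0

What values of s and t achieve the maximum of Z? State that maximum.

The feasible region is unbounded (it extends along (6, 5), (1, 0)), but Z strictly decreases along every unbounded feasible direction, so there is no improving ray and the maximum is attained at a vertex.

s = 96/35, t = 4/35, maximum Z = -496/35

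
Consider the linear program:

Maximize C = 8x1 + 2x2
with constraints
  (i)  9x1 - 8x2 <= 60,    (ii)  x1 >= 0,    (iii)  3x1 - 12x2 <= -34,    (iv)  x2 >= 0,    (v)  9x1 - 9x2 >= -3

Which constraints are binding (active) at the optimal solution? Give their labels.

Feasible corners and C = 8x1 + 2x2:
  (248/21, 81/14) → C = 2227/21
  (188/3, 63) → C = 1882/3
  (10/3, 11/3) → C = 34

The maximum is at (188/3, 63). Substituting into each constraint, equality holds for (i) and (v); the remaining constraints have slack.

(i) and (v)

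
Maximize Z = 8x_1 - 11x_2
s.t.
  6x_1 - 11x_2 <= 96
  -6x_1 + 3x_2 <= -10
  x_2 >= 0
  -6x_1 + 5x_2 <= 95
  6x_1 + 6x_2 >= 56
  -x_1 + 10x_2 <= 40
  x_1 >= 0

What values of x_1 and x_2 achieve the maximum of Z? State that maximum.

x_1 = 200/7, x_2 = 48/7, maximum Z = 1072/7

Vertices and Z = 8x_1 - 11x_2:
  (16, 0) → Z = 128
  (200/7, 48/7) → Z = 1072/7
  (28/3, 0) → Z = 224/3
  (160/33, 148/33) → Z = -116/11

The binding constraints are 6x_1 - 11x_2 = 96 and -x_1 + 10x_2 = 40.
Solving simultaneously gives x_1 = 200/7, x_2 = 48/7.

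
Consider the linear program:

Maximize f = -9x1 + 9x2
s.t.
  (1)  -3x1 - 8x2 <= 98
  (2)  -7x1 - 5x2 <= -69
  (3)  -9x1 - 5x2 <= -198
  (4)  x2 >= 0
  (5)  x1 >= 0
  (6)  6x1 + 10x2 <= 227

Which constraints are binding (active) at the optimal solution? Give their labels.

(3) and (6)

Feasible corners and f = -9x1 + 9x2:
  (22, 0) → f = -198
  (169/12, 57/4) → f = 3/2
  (227/6, 0) → f = -681/2

The maximum is at (169/12, 57/4). Substituting into each constraint, equality holds for (3) and (6); the remaining constraints have slack.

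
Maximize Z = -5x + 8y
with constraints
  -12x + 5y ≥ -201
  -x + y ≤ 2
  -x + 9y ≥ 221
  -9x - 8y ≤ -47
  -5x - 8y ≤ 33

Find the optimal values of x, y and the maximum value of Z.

Corner points and Z = -5x + 8y:
  (211/7, 225/7) → Z = 745/7
  (2914/103, 2853/103) → Z = 8254/103
  (203/8, 219/8) → Z = 737/8

x = 211/7, y = 225/7, maximum Z = 745/7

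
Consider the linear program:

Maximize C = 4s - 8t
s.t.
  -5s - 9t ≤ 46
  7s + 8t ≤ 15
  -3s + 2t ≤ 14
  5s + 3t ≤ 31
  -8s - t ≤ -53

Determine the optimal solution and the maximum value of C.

s = 139/10, t = -77/6, maximum C = 2374/15

Feasible corners and C = 4s - 8t:
  (139/10, -77/6) → C = 2374/15
  (523/67, -633/67) → C = 7156/67
  (203/19, -142/19) → C = 1948/19
  (409/57, -251/57) → C = 3644/57

At the optimal vertex, -5s - 9t = 46 and 5s + 3t = 31.
Solving simultaneously gives s = 139/10, t = -77/6.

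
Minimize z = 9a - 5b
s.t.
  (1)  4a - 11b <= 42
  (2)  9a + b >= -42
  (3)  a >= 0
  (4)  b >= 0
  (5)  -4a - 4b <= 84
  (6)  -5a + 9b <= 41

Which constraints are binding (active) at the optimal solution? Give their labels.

(3) and (6)

Extreme points and z = 9a - 5b:
  (21/2, 0) → z = 189/2
  (0, 0) → z = 0
  (0, 41/9) → z = -205/9
The feasible region is unbounded (it extends along (9, 5), (11, 4)), but z strictly increases along every unbounded feasible direction, so there is no improving ray and the minimum is attained at a vertex.

The minimum is at (0, 41/9). Substituting into each constraint, equality holds for (3) and (6); the remaining constraints have slack.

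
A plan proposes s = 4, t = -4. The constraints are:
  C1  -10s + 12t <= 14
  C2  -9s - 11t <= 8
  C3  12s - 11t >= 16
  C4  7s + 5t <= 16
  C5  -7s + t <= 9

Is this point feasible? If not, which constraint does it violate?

feasible

C1: -88 ≤ 14 ✓
C2: 8 ≤ 8 ✓
C3: 92 ≥ 16 ✓
C4: 8 ≤ 16 ✓
C5: -32 ≤ 9 ✓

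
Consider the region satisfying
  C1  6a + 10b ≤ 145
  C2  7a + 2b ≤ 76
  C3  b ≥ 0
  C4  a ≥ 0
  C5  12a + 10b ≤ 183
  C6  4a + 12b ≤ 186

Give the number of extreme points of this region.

5

Of the 15 pairwise boundary intersections, those satisfying every inequality are:
  (0, 29/2)
  (19/3, 107/10)
  (76/7, 0)
  (197/23, 369/46)
  (0, 0)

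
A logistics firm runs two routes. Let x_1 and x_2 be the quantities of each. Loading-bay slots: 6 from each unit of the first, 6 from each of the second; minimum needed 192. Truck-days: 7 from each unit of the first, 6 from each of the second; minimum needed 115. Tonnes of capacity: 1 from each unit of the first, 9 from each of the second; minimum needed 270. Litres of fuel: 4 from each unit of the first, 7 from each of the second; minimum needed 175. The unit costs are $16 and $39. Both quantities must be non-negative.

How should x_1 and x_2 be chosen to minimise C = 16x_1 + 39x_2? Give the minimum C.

x_1 = 9/4, x_2 = 119/4, minimum C = 4785/4

Corner points and C = 16x_1 + 39x_2:
  (0, 32) → C = 1248
  (270, 0) → C = 4320
  (9/4, 119/4) → C = 4785/4
The feasible region is unbounded (it extends along (0, 1), (1, 0)), but C strictly increases along every unbounded feasible direction, so there is no improving ray and the minimum is attained at a vertex.

The binding constraints are 6x_1 + 6x_2 = 192 and x_1 + 9x_2 = 270.
Solving simultaneously gives x_1 = 9/4, x_2 = 119/4.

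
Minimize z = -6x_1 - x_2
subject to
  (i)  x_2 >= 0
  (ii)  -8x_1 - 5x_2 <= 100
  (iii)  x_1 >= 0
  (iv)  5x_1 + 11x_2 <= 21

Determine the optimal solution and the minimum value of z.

x_1 = 21/5, x_2 = 0, minimum z = -126/5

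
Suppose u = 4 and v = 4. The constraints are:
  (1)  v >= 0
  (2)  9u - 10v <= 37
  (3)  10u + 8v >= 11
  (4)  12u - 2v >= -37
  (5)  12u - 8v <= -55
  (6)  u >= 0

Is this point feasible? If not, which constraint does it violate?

Constraint (5): 12u - 8v = 16, which is not ≤ -55. All other constraints are satisfied.

not feasible — violates (5)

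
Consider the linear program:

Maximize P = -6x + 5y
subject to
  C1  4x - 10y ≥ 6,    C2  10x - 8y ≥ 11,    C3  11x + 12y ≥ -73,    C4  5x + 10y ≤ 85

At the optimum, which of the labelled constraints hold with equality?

C1 and C2

Extreme points and P = -6x + 5y:
  (31/34, -4/17) → P = -113/17
  (91/9, 31/9) → P = -391/9
  (-113/52, -851/208) → P = -1543/208
The feasible region is unbounded (it extends along (2, -1), (12, -11)), but P strictly decreases along every unbounded feasible direction, so there is no improving ray and the maximum is attained at a vertex.

The maximum is at (31/34, -4/17). Substituting into each constraint, equality holds for C1 and C2; the remaining constraints have slack.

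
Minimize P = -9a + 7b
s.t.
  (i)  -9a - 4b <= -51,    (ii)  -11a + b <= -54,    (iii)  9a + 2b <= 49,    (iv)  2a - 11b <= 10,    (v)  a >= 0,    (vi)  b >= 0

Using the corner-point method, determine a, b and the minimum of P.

a = 47/9, b = 1, minimum P = -40

Corner points and P = -9a + 7b:
  (267/53, 75/53) → P = -1878/53
  (47/9, 1) → P = -40
  (157/31, 53/31) → P = -1042/31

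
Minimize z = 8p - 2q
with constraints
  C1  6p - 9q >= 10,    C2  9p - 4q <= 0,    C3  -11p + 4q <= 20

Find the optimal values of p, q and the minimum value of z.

Vertices and z = 8p - 2q:
  (-40/57, -30/19) → z = -140/57
  (-44/15, -46/15) → z = -52/3
  (-10, -45/2) → z = -35

The binding constraints are 9p - 4q = 0 and -11p + 4q = 20.
Solving simultaneously gives p = -10, q = -45/2.

p = -10, q = -45/2, minimum z = -35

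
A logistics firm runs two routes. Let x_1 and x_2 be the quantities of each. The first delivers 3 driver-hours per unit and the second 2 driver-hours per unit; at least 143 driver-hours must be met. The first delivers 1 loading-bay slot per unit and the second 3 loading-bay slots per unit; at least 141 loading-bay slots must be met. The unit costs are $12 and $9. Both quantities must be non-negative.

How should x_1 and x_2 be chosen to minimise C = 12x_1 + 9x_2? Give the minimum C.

Vertices and C = 12x_1 + 9x_2:
  (0, 143/2) → C = 1287/2
  (141, 0) → C = 1692
  (21, 40) → C = 612
The feasible region is unbounded (it extends along (0, 1), (1, 0)), but C strictly increases along every unbounded feasible direction, so there is no improving ray and the minimum is attained at a vertex.

At the optimal vertex, 3x_1 + 2x_2 = 143 and x_1 + 3x_2 = 141.
Solving simultaneously gives x_1 = 21, x_2 = 40.

x_1 = 21, x_2 = 40, minimum C = 612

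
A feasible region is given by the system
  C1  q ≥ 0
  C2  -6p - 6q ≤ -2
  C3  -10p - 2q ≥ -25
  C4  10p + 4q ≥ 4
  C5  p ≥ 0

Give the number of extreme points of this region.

The feasible vertices (each the meet of two boundaries and inside every other half-plane) are:
  (5/2, 0)
  (2/5, 0)
  (0, 25/2)
  (0, 1)

4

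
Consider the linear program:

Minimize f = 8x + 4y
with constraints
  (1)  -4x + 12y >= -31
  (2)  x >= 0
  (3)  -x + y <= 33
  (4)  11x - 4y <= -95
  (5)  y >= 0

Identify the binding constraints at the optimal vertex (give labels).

Corner points and f = 8x + 4y:
  (0, 33) → f = 132
  (0, 95/4) → f = 95
  (37/7, 268/7) → f = 1368/7

The minimum is at (0, 95/4). Substituting into each constraint, equality holds for (2) and (4); the remaining constraints have slack.

(2) and (4)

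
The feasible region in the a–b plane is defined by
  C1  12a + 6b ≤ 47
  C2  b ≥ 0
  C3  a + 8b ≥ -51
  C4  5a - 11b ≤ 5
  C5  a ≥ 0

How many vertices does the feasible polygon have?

4

Pairwise boundary intersections that survive every other constraint:
  (547/162, 175/162)
  (0, 47/6)
  (1, 0)
  (0, 0)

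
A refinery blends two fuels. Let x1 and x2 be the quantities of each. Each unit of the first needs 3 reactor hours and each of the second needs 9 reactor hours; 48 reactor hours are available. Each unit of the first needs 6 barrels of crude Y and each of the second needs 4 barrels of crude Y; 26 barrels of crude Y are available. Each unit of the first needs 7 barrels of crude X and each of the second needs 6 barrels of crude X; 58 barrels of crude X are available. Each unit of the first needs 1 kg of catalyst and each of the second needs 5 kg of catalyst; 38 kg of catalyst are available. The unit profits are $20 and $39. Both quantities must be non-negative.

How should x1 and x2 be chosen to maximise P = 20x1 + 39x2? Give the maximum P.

Extreme points and P = 20x1 + 39x2:
  (0, 0) → P = 0
  (0, 16/3) → P = 208
  (13/3, 0) → P = 260/3
  (1, 5) → P = 215

At the optimal vertex, 3x1 + 9x2 = 48 and 6x1 + 4x2 = 26.
Solving simultaneously gives x1 = 1, x2 = 5.

x1 = 1, x2 = 5, maximum P = 215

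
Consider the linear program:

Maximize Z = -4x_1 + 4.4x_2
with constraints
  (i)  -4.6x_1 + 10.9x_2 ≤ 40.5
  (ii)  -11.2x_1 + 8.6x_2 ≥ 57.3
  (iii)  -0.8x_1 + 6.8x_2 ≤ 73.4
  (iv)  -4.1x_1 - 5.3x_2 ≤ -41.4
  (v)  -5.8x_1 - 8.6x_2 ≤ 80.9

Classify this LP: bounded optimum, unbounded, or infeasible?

The boundaries -4.6x_1 + 10.9x_2 = 40.5 and -11.2x_1 + 8.6x_2 = 57.3 meet at (-27627/8252, 9501/4126), but that point violates -4.1x_1 - 5.3x_2 ≤ -41.4. Every candidate vertex is excluded by some other constraint, so the feasible region is empty.

infeasible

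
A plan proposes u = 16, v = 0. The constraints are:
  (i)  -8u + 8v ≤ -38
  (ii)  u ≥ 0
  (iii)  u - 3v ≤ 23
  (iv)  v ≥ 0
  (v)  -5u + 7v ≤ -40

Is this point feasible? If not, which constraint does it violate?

(i): -128 ≤ -38 ✓
(ii): 16 ≥ 0 ✓
(iii): 16 ≤ 23 ✓
(iv): 0 ≥ 0 ✓
(v): -80 ≤ -40 ✓

feasible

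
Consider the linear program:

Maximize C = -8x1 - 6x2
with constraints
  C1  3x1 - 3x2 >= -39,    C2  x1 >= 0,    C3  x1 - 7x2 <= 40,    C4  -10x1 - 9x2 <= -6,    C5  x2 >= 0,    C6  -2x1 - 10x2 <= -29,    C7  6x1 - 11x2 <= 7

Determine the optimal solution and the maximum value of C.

The feasible region is unbounded (it extends along (11, 6), (1, 1)), but C strictly decreases along every unbounded feasible direction, so there is no improving ray and the maximum is attained at a vertex.

x1 = 0, x2 = 29/10, maximum C = -87/5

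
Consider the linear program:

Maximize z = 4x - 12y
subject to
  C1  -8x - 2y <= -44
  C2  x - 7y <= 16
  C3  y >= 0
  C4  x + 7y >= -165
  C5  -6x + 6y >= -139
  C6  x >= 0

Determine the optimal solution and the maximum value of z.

The feasible region is unbounded (it extends along (0, 1), (1, 1)), but z strictly decreases along every unbounded feasible direction, so there is no improving ray and the maximum is attained at a vertex.

The binding constraints are x - 7y = 16 and -6x + 6y = -139.
Solving simultaneously gives x = 877/36, y = 43/36.

x = 877/36, y = 43/36, maximum z = 748/9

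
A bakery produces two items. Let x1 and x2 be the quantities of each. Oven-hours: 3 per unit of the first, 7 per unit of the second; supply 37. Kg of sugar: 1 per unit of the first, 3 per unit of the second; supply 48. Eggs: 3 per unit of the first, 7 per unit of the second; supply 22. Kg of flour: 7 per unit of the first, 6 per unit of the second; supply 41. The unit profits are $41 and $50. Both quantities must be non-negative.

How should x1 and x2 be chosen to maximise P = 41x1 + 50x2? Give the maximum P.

Feasible corners and P = 41x1 + 50x2:
  (0, 0) → P = 0
  (0, 22/7) → P = 1100/7
  (41/7, 0) → P = 1681/7
  (5, 1) → P = 255

x1 = 5, x2 = 1, maximum P = 255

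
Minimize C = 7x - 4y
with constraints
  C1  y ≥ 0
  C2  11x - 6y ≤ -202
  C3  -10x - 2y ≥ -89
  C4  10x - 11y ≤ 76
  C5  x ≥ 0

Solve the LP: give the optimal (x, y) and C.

Vertices and C = 7x - 4y:
  (65/41, 2999/82) → C = -5543/41
  (0, 101/3) → C = -404/3
  (0, 89/2) → C = -178

The binding constraints are -10x - 2y = -89 and x = 0.
Solving simultaneously gives x = 0, y = 89/2.

x = 0, y = 89/2, minimum C = -178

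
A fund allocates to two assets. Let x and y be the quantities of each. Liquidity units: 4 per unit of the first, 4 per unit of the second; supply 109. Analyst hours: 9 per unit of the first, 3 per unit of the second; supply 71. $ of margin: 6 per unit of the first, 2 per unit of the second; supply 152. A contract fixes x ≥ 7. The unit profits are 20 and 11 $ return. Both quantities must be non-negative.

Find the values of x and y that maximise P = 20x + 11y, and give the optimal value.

x = 7, y = 8/3, maximum P = 508/3

The optimum lies where 9x + 3y = 71 and x = 7.
Solving simultaneously gives x = 7, y = 8/3.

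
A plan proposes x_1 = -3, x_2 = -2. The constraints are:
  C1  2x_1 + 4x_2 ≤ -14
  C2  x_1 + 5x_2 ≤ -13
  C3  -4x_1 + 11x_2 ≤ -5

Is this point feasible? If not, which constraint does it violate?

C1: -14 ≤ -14 ✓
C2: -13 ≤ -13 ✓
C3: -10 ≤ -5 ✓

feasible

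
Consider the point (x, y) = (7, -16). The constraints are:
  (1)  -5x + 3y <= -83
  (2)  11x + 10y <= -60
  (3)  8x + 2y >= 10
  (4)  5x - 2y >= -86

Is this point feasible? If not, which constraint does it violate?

feasible

(1): -83 ≤ -83 ✓
(2): -83 ≤ -60 ✓
(3): 24 ≥ 10 ✓
(4): 67 ≥ -86 ✓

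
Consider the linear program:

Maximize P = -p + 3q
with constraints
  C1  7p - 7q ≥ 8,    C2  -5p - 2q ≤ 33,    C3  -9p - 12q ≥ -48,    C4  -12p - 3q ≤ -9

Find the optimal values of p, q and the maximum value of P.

p = 144/49, q = 88/49, maximum P = 120/49

Extreme points and P = -p + 3q:
  (144/49, 88/49) → P = 120/49
  (29/35, -11/35) → P = -62/35
  (13, -49) → P = -160
The feasible region is unbounded (it extends along (4, -3), (2, -5)), but P strictly decreases along every unbounded feasible direction, so there is no improving ray and the maximum is attained at a vertex.

The optimum lies where 7p - 7q = 8 and -9p - 12q = -48.
Solving simultaneously gives p = 144/49, q = 88/49.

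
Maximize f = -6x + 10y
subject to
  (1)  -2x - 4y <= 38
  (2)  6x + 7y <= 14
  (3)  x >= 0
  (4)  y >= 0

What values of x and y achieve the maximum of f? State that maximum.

x = 0, y = 2, maximum f = 20

Corner points and f = -6x + 10y:
  (0, 2) → f = 20
  (7/3, 0) → f = -14
  (0, 0) → f = 0

At the optimal vertex, 6x + 7y = 14 and x = 0.
Solving simultaneously gives x = 0, y = 2.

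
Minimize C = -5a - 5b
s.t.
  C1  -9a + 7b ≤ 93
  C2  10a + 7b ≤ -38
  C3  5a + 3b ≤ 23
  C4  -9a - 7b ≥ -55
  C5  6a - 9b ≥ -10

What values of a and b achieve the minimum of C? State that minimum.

Extreme points and C = -5a - 5b:
  (-59/3, -12) → C = 475/3
  (55, -84) → C = 145
  (-103/33, -32/33) → C = 225/11
The feasible region is unbounded (it extends along (3, -5), (-7, -9)), but C strictly increases along every unbounded feasible direction, so there is no improving ray and the minimum is attained at a vertex.

The binding constraints are 10a + 7b = -38 and 6a - 9b = -10.
Solving simultaneously gives a = -103/33, b = -32/33.

a = -103/33, b = -32/33, minimum C = 225/11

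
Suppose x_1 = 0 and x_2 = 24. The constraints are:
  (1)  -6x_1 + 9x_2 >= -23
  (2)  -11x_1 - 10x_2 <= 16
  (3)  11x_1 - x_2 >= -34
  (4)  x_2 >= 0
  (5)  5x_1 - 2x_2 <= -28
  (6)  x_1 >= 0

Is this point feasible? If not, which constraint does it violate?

feasible

(1): 216 ≥ -23 ✓
(2): -240 ≤ 16 ✓
(3): -24 ≥ -34 ✓
(4): 24 ≥ 0 ✓
(5): -48 ≤ -28 ✓
(6): 0 ≥ 0 ✓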